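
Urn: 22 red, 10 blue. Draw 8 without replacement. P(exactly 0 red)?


Hypergeometric: C(22,0)×C(10,8)/C(32,8)
= 1×45/10518300 = 1/233740

P(X=0) = 1/233740 ≈ 0.00%


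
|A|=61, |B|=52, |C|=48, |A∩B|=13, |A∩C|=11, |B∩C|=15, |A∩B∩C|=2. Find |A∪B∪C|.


|A∪B∪C| = 61+52+48-13-11-15+2 = 124

|A∪B∪C| = 124


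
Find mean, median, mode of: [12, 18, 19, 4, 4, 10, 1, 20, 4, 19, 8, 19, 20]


Sorted: [1, 4, 4, 4, 8, 10, 12, 18, 19, 19, 19, 20, 20]
Mean = 158/13
Median = 12
Freq: {12: 1, 18: 1, 19: 3, 4: 3, 10: 1, 1: 1, 20: 2, 8: 1}
Mode: [4, 19]

Mean=158/13, Median=12, Mode=[4, 19]


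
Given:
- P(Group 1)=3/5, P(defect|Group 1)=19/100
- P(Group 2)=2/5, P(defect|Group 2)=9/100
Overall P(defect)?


P(B) = Σ P(B|Aᵢ)×P(Aᵢ)
  19/100×3/5 = 57/500
  9/100×2/5 = 9/250
Sum = 3/20

P(defect) = 3/20 ≈ 15.00%


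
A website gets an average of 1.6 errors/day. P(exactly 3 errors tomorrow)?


Poisson(λ=1.6): P(X=3) = e^(-λ)×λ^k/k!
= e^(-1.6) × 1.6^3 / 3!
≈ 0.201896518 × 4.096 / 6 ≈ 0.137828

P(X=3) ≈ 0.137828 ≈ 13.78%


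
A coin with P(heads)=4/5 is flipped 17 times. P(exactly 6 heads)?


Binomial: P(X=6) = C(17,6)×p^6×(1-p)^11
= 12376 × 4096/15625 × 1/48828125 = 50692096/762939453125

P(X=6) = 50692096/762939453125 ≈ 0.01%


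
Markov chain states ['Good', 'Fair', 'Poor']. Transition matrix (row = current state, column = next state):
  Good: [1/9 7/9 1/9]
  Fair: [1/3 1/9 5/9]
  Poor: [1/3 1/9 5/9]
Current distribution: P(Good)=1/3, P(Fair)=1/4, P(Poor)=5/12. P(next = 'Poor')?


P(next=Poor) = Σᵢ P(now=i)×P(i→Poor)
= 1/3×1/9 + 1/4×5/9 + 5/12×5/9
= 1/27 + 5/36 + 25/108 = 11/27

P = 11/27 ≈ 0.4074


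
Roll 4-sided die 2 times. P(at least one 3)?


P(no 3)^2 = (3/4)^2 = 9/16
P(≥1) = 1 - 9/16 = 7/16

P = 7/16 ≈ 43.75%


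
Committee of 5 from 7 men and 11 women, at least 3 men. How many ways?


Count by #men:
  3M,2W: C(7,3)×C(11,2)=1925
  4M,1W: C(7,4)×C(11,1)=385
  5M,0W: C(7,5)×C(11,0)=21
Total = 2331

2331


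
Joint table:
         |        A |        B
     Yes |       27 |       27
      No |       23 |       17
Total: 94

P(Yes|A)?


P(Yes|A) = 27/(27+23) = 27/50

P = 27/50 ≈ 54.00%


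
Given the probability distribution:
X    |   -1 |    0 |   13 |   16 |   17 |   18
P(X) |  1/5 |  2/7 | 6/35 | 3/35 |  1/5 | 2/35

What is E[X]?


E[X] = Σ x·P(X=x)
= (-1)×(1/5) + (0)×(2/7) + (13)×(6/35) + (16)×(3/35) + (17)×(1/5) + (18)×(2/35)
= 274/35

E[X] = 274/35


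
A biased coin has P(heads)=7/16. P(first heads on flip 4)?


Geometric: P(X=4) = (1-p)^(k-1)×p = (9/16)^3×7/16 = 5103/65536

P(X=4) = 5103/65536 ≈ 7.79%


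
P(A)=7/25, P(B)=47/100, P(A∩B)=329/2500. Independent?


P(A)×P(B) = 329/2500
P(A∩B) = 329/2500
Equal ✓ → Independent

Yes, independent


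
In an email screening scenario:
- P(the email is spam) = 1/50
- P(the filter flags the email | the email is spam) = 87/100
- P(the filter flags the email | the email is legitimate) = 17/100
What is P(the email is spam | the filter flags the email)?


Using Bayes' theorem:
P(A|B) = P(B|A)·P(A) / P(B)

P(the filter flags the email) = 87/100 × 1/50 + 17/100 × 49/50
= 87/5000 + 833/5000 = 23/125

P(the email is spam|the filter flags the email) = (87/5000) / (23/125) = 87/920

P(the email is spam|the filter flags the email) = 87/920 ≈ 9.46%


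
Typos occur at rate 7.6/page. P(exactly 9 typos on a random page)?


Poisson(λ=7.6): P(X=9) = e^(-λ)×λ^k/k!
= e^(-7.6) × 7.6^9 / 9!
≈ 0.0005004514334 × 84590643.8466 / 362880 ≈ 0.116660

P(X=9) ≈ 0.116660 ≈ 11.67%


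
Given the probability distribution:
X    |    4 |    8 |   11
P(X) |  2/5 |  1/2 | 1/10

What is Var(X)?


E[X] = 67/10
E[X²] = 101/2
Var(X) = E[X²] - (E[X])² = 101/2 - 4489/100 = 561/100

Var(X) = 561/100 ≈ 5.6100


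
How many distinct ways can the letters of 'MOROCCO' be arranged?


Letters: 7, freq: {'M': 1, 'O': 3, 'R': 1, 'C': 2}
7!/(1!×3!×1!×2!) = 5040/12 = 420

420


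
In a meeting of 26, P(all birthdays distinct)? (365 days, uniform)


P(all different) = Π(365-i)/365 for i=0..25
= (365/365)×(364/365)×...×(340/365)
= 0.401759

P ≈ 0.4018 ≈ 40.18%


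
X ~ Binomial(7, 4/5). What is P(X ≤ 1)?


P(X ≤ 1) = Σ P(X=i) for i=0..1
P(X=0) = 1/78125
P(X=1) = 28/78125
Sum = 29/78125

P(X ≤ 1) = 29/78125 ≈ 0.04%


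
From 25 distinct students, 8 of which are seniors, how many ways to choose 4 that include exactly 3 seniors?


Choose 3 of the 8 seniors and 1 of the other 17 students:
C(8,3)×C(17,1) = 56×17 = 952

952


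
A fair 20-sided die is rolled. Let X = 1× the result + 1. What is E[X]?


E[die] = (1+20)/2 = 21/2
E[X] = 1×21/2 + 1 = 23/2

E[X] = 23/2


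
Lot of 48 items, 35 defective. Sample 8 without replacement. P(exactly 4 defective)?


Hypergeometric: C(35,4)×C(13,4)/C(48,8)
= 52360×715/377348994 = 1701700/17152227

P(X=4) = 1701700/17152227 ≈ 9.92%


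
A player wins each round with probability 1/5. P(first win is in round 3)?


Geometric: P(X=3) = (1-p)^(k-1)×p = (4/5)^2×1/5 = 16/125

P(X=3) = 16/125 ≈ 12.80%


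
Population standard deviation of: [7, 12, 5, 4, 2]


Mean = 30/5 = 6
  (7-6)²=1
  (12-6)²=36
  (5-6)²=1
  (4-6)²=4
  (2-6)²=16
Σ(x-μ)² = 58
σ² = 58/5

σ = √(58/5) ≈ 3.4059


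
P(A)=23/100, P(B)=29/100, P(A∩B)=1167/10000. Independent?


P(A)×P(B) = 667/10000
P(A∩B) = 1167/10000
Not equal → NOT independent

No, not independent


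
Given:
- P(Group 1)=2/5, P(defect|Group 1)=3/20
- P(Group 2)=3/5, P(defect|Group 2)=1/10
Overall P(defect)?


P(B) = Σ P(B|Aᵢ)×P(Aᵢ)
  3/20×2/5 = 3/50
  1/10×3/5 = 3/50
Sum = 3/25

P(defect) = 3/25 ≈ 12.00%


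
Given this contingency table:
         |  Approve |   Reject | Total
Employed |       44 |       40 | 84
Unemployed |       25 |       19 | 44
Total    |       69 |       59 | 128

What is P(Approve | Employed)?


P(Approve | Employed) = 44/(44+40) = 44/84 = 11/21

P(Approve|Employed) = 11/21 ≈ 52.38%


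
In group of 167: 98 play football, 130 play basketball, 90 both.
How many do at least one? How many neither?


|A∪B| = 98+130-90 = 138
Neither = 167-138 = 29

At least one: 138; Neither: 29


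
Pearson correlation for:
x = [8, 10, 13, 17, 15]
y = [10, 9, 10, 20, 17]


n=5, Σx=63, Σy=66, Σxy=895, Σx²=847, Σy²=970
r = (5×895 - 63×66)/√((5×847 - 63²)(5×970 - 66²))
= 317/√(266×494) = 317/√131404 ≈ 317/362.4969 ≈ 0.8745

r ≈ 0.8745


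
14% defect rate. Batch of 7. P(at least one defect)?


P(all good) = (43/50)^7 = 271818611107/781250000000
P(≥1 defect) = 509431388893/781250000000

P = 509431388893/781250000000 ≈ 65.21%


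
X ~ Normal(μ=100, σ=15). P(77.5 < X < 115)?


z₁=(77.5-100)/15=-1.5, z₂=(115-100)/15=1.0
P = Φ(1.0) - Φ(-1.5) = 0.841345 - 0.066807 = 0.774538 ≈ 0.7745

P(77.5 < X < 115) ≈ 0.7745


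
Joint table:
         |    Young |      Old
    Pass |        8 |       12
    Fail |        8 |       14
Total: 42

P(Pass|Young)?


P(Pass|Young) = 8/(8+8) = 8/16 = 1/2

P = 1/2 ≈ 50.00%


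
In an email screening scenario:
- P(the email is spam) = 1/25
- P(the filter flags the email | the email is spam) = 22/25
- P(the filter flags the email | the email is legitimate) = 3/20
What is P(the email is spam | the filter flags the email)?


Using Bayes' theorem:
P(A|B) = P(B|A)·P(A) / P(B)

P(the filter flags the email) = 22/25 × 1/25 + 3/20 × 24/25
= 22/625 + 18/125 = 112/625

P(the email is spam|the filter flags the email) = (22/625) / (112/625) = 11/56

P(the email is spam|the filter flags the email) = 11/56 ≈ 19.64%


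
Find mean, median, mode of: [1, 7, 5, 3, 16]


Sorted: [1, 3, 5, 7, 16]
Mean = 32/5
Median = 5
Freq: {1: 1, 7: 1, 5: 1, 3: 1, 16: 1}
Mode: No mode

Mean=32/5, Median=5, Mode=No mode


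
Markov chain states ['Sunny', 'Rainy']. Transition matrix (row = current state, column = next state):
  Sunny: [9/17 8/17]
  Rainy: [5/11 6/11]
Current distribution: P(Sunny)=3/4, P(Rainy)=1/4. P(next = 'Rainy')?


P(next=Rainy) = Σᵢ P(now=i)×P(i→Rainy)
= 3/4×8/17 + 1/4×6/11
= 6/17 + 3/22 = 183/374

P = 183/374 ≈ 0.4893


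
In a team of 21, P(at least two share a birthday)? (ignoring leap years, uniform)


P(all different) = Π(365-i)/365 for i=0..20
= 0.556312
P(match) = 1 - 0.556312 = 0.443688

P ≈ 0.4437 ≈ 44.37%


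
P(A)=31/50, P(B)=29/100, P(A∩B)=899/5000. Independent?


P(A)×P(B) = 899/5000
P(A∩B) = 899/5000
Equal ✓ → Independent

Yes, independent


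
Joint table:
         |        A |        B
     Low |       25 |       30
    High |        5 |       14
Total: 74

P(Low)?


P(Low) = (25+30)/74 = 55/74

P(Low) = 55/74 ≈ 74.32%


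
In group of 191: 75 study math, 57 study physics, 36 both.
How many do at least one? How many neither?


|A∪B| = 75+57-36 = 96
Neither = 191-96 = 95

At least one: 96; Neither: 95


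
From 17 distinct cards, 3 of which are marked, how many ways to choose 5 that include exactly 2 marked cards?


Choose 2 of the 3 marked cards and 3 of the other 14 cards:
C(3,2)×C(14,3) = 3×364 = 1092

1092


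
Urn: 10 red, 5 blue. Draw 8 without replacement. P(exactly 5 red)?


Hypergeometric: C(10,5)×C(5,3)/C(15,8)
= 252×10/6435 = 56/143

P(X=5) = 56/143 ≈ 39.16%


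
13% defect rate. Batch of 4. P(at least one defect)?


P(all good) = (87/100)^4 = 57289761/100000000
P(≥1 defect) = 42710239/100000000

P = 42710239/100000000 ≈ 42.71%


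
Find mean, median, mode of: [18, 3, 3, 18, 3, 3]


Sorted: [3, 3, 3, 3, 18, 18]
Mean = 48/6 = 8
Median = 3
Freq: {18: 2, 3: 4}
Mode: [3]

Mean=8, Median=3, Mode=3


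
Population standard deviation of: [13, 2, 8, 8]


Mean = 31/4
  (13-31/4)²=441/16
  (2-31/4)²=529/16
  (8-31/4)²=1/16
  (8-31/4)²=1/16
Σ(x-μ)² = 243/4
σ² = (243/4)/4 = 243/16

σ = √(243/16) ≈ 3.8971


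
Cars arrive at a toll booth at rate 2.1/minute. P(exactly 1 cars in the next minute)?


Poisson(λ=2.1): P(X=1) = e^(-λ)×λ^k/k!
= e^(-2.1) × 2.1^1 / 1!
≈ 0.1224564283 × 2.1 / 1 ≈ 0.257158

P(X=1) ≈ 0.257158 ≈ 25.72%


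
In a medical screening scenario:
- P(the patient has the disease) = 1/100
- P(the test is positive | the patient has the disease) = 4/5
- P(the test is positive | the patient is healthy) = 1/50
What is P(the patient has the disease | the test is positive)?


Using Bayes' theorem:
P(A|B) = P(B|A)·P(A) / P(B)

P(the test is positive) = 4/5 × 1/100 + 1/50 × 99/100
= 1/125 + 99/5000 = 139/5000

P(the patient has the disease|the test is positive) = (1/125) / (139/5000) = 40/139

P(the patient has the disease|the test is positive) = 40/139 ≈ 28.78%


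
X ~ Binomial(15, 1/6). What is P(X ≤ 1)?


P(X ≤ 1) = Σ P(X=i) for i=0..1
P(X=0) = 30517578125/470184984576
P(X=1) = 30517578125/156728328192
Sum = 30517578125/117546246144

P(X ≤ 1) = 30517578125/117546246144 ≈ 25.96%


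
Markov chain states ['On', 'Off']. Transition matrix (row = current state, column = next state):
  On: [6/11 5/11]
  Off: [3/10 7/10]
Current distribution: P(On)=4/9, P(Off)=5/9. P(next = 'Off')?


P(next=Off) = Σᵢ P(now=i)×P(i→Off)
= 4/9×5/11 + 5/9×7/10
= 20/99 + 7/18 = 13/22

P = 13/22 ≈ 0.5909


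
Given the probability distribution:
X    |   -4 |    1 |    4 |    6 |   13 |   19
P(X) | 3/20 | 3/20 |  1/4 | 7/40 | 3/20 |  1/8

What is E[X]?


E[X] = Σ x·P(X=x)
= (-4)×(3/20) + (1)×(3/20) + (4)×(1/4) + (6)×(7/40) + (13)×(3/20) + (19)×(1/8)
= 237/40

E[X] = 237/40


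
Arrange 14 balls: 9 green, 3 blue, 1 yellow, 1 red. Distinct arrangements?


14!/(9!×3!×1!×1!) = 40040

40040


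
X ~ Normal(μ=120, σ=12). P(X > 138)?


z = (138-120)/12 = 1.5
P(X > 138) = 1 - P(Z ≤ 1.5) = 1 - 0.9332 = 0.0668

P(X > 138) ≈ 0.0668


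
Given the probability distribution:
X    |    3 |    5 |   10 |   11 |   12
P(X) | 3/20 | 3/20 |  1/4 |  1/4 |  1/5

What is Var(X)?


E[X] = 177/20
E[X²] = 1783/20
Var(X) = E[X²] - (E[X])² = 1783/20 - 31329/400 = 4331/400

Var(X) = 4331/400 ≈ 10.8275


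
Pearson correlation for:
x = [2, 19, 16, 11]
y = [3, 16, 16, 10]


n=4, Σx=48, Σy=45, Σxy=676, Σx²=742, Σy²=621
r = (4×676 - 48×45)/√((4×742 - 48²)(4×621 - 45²))
= 544/√(664×459) = 544/√304776 ≈ 544/552.0652 ≈ 0.9854

r ≈ 0.9854


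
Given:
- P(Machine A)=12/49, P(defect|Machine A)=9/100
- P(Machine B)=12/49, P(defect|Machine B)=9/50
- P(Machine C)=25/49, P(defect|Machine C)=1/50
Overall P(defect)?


P(B) = Σ P(B|Aᵢ)×P(Aᵢ)
  9/100×12/49 = 27/1225
  9/50×12/49 = 54/1225
  1/50×25/49 = 1/98
Sum = 187/2450

P(defect) = 187/2450 ≈ 7.63%


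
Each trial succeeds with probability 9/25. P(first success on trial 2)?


Geometric: P(X=2) = (1-p)^(k-1)×p = (16/25)^1×9/25 = 144/625

P(X=2) = 144/625 ≈ 23.04%


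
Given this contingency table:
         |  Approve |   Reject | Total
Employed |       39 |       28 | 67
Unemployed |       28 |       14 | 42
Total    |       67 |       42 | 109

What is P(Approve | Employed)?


P(Approve | Employed) = 39/(39+28) = 39/67

P(Approve|Employed) = 39/67 ≈ 58.21%


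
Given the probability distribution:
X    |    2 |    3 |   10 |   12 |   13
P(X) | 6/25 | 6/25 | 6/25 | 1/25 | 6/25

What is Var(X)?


E[X] = 36/5
E[X²] = 1836/25
Var(X) = E[X²] - (E[X])² = 1836/25 - 1296/25 = 108/5

Var(X) = 108/5 ≈ 21.6000


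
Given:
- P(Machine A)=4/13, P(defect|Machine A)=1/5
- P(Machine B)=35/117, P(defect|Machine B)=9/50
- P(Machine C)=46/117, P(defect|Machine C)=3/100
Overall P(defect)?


P(B) = Σ P(B|Aᵢ)×P(Aᵢ)
  1/5×4/13 = 4/65
  9/50×35/117 = 7/130
  3/100×46/117 = 23/1950
Sum = 124/975

P(defect) = 124/975 ≈ 12.72%


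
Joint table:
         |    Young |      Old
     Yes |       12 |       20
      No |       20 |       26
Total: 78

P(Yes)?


P(Yes) = (12+20)/78 = 32/78 = 16/39

P(Yes) = 16/39 ≈ 41.03%


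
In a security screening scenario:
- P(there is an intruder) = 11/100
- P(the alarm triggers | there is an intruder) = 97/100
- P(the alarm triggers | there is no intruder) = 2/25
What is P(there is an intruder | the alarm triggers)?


Using Bayes' theorem:
P(A|B) = P(B|A)·P(A) / P(B)

P(the alarm triggers) = 97/100 × 11/100 + 2/25 × 89/100
= 1067/10000 + 89/1250 = 1779/10000

P(there is an intruder|the alarm triggers) = (1067/10000) / (1779/10000) = 1067/1779

P(there is an intruder|the alarm triggers) = 1067/1779 ≈ 59.98%


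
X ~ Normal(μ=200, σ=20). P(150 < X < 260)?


z₁=(150-200)/20=-2.5, z₂=(260-200)/20=3.0
P = Φ(3.0) - Φ(-2.5) = 0.998650 - 0.006210 = 0.992440 ≈ 0.9924

P(150 < X < 260) ≈ 0.9924


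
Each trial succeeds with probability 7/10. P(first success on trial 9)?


Geometric: P(X=9) = (1-p)^(k-1)×p = (3/10)^8×7/10 = 45927/1000000000

P(X=9) = 45927/1000000000 ≈ 0.00%


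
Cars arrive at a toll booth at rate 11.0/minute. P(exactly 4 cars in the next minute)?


Poisson(λ=11.0): P(X=4) = e^(-λ)×λ^k/k!
= e^(-11.0) × 11.0^4 / 4!
≈ 1.670170079e-05 × 14641 / 24 ≈ 0.010189

P(X=4) ≈ 0.010189 ≈ 1.02%


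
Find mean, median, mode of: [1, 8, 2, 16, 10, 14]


Sorted: [1, 2, 8, 10, 14, 16]
Mean = 51/6 = 17/2
Median = 9
Freq: {1: 1, 8: 1, 2: 1, 16: 1, 10: 1, 14: 1}
Mode: No mode

Mean=17/2, Median=9, Mode=No mode


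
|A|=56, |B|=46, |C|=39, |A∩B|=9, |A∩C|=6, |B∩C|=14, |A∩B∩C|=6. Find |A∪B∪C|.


|A∪B∪C| = 56+46+39-9-6-14+6 = 118

|A∪B∪C| = 118


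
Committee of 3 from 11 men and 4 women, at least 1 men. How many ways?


Count by #men:
  1M,2W: C(11,1)×C(4,2)=66
  2M,1W: C(11,2)×C(4,1)=220
  3M,0W: C(11,3)×C(4,0)=165
Total = 451

451


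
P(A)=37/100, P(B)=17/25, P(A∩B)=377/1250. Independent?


P(A)×P(B) = 629/2500
P(A∩B) = 377/1250
Not equal → NOT independent

No, not independent


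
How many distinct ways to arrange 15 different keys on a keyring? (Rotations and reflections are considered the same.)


Free circular arrangements: rotations and reflections both identified.
(n-1)!/2 = 14!/2 = 87178291200/2 = 43589145600

43589145600


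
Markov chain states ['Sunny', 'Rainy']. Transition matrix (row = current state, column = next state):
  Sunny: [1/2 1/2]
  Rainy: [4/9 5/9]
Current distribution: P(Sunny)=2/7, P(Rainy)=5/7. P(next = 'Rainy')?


P(next=Rainy) = Σᵢ P(now=i)×P(i→Rainy)
= 2/7×1/2 + 5/7×5/9
= 1/7 + 25/63 = 34/63

P = 34/63 ≈ 0.5397


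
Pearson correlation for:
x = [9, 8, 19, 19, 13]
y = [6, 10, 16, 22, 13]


n=5, Σx=68, Σy=67, Σxy=1025, Σx²=1036, Σy²=1045
r = (5×1025 - 68×67)/√((5×1036 - 68²)(5×1045 - 67²))
= 569/√(556×736) = 569/√409216 ≈ 569/639.6999 ≈ 0.8895

r ≈ 0.8895


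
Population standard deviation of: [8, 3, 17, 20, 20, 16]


Mean = 84/6 = 14
  (8-14)²=36
  (3-14)²=121
  (17-14)²=9
  (20-14)²=36
  (20-14)²=36
  (16-14)²=4
Σ(x-μ)² = 242
σ² = 242/6 = 121/3

σ = √(121/3) ≈ 6.3509


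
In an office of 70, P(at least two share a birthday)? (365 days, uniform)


P(all different) = Π(365-i)/365 for i=0..69
= 0.000840
P(match) = 1 - 0.000840 = 0.999160

P ≈ 0.9992 ≈ 99.92%


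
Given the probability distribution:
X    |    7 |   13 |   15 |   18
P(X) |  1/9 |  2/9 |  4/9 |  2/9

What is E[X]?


E[X] = Σ x·P(X=x)
= (7)×(1/9) + (13)×(2/9) + (15)×(4/9) + (18)×(2/9)
= 43/3

E[X] = 43/3


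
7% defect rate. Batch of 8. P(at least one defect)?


P(all good) = (93/100)^8 = 5595818096650401/10000000000000000
P(≥1 defect) = 4404181903349599/10000000000000000

P = 4404181903349599/10000000000000000 ≈ 44.04%


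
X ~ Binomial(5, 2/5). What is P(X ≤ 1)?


P(X ≤ 1) = Σ P(X=i) for i=0..1
P(X=0) = 243/3125
P(X=1) = 162/625
Sum = 1053/3125

P(X ≤ 1) = 1053/3125 ≈ 33.70%


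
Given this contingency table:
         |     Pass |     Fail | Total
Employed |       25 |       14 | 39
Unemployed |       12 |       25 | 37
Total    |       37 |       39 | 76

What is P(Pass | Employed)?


P(Pass | Employed) = 25/(25+14) = 25/39

P(Pass|Employed) = 25/39 ≈ 64.10%


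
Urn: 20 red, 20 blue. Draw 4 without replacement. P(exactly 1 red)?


Hypergeometric: C(20,1)×C(20,3)/C(40,4)
= 20×1140/91390 = 120/481

P(X=1) = 120/481 ≈ 24.95%


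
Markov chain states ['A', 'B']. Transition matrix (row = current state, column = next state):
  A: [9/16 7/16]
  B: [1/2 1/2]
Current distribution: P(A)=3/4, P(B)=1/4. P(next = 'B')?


P(next=B) = Σᵢ P(now=i)×P(i→B)
= 3/4×7/16 + 1/4×1/2
= 21/64 + 1/8 = 29/64

P = 29/64 ≈ 0.4531


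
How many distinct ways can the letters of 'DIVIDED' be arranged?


Letters: 7, freq: {'D': 3, 'I': 2, 'V': 1, 'E': 1}
7!/(3!×2!×1!×1!) = 5040/12 = 420

420


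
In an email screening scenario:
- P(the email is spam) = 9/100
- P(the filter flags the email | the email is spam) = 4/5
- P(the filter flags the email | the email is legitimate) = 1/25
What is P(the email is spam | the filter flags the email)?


Using Bayes' theorem:
P(A|B) = P(B|A)·P(A) / P(B)

P(the filter flags the email) = 4/5 × 9/100 + 1/25 × 91/100
= 9/125 + 91/2500 = 271/2500

P(the email is spam|the filter flags the email) = (9/125) / (271/2500) = 180/271

P(the email is spam|the filter flags the email) = 180/271 ≈ 66.42%


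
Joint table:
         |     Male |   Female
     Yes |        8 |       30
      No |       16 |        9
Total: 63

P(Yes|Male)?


P(Yes|Male) = 8/(8+16) = 8/24 = 1/3

P = 1/3 ≈ 33.33%


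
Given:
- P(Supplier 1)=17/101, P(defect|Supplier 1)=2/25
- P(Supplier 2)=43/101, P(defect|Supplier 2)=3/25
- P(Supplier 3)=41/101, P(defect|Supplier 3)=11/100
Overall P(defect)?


P(B) = Σ P(B|Aᵢ)×P(Aᵢ)
  2/25×17/101 = 34/2525
  3/25×43/101 = 129/2525
  11/100×41/101 = 451/10100
Sum = 1103/10100

P(defect) = 1103/10100 ≈ 10.92%


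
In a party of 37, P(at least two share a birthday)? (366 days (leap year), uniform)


P(all different) = Π(366-i)/366 for i=0..36
= 0.152077
P(match) = 1 - 0.152077 = 0.847923

P ≈ 0.8479 ≈ 84.79%


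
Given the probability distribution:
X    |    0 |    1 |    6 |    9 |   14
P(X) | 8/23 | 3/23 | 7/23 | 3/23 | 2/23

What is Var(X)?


E[X] = 100/23
E[X²] = 890/23
Var(X) = E[X²] - (E[X])² = 890/23 - 10000/529 = 10470/529

Var(X) = 10470/529 ≈ 19.7921


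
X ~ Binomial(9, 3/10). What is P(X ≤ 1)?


P(X ≤ 1) = Σ P(X=i) for i=0..1
P(X=0) = 40353607/1000000000
P(X=1) = 155649627/1000000000
Sum = 98001617/500000000

P(X ≤ 1) = 98001617/500000000 ≈ 19.60%


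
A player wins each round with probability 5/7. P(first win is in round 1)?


Geometric: P(X=1) = (1-p)^(k-1)×p = (2/7)^0×5/7 = 5/7

P(X=1) = 5/7 ≈ 71.43%


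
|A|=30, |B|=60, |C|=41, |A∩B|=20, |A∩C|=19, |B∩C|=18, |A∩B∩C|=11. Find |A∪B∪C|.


|A∪B∪C| = 30+60+41-20-19-18+11 = 85

|A∪B∪C| = 85


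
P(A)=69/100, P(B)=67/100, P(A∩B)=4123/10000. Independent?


P(A)×P(B) = 4623/10000
P(A∩B) = 4123/10000
Not equal → NOT independent

No, not independent


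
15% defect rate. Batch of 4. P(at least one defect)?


P(all good) = (17/20)^4 = 83521/160000
P(≥1 defect) = 76479/160000

P = 76479/160000 ≈ 47.80%


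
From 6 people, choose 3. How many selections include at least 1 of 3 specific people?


Complement: C(6,3) - C(3,3) = 20 - 1 = 19

19


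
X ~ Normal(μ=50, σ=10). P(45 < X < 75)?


z₁=(45-50)/10=-0.5, z₂=(75-50)/10=2.5
P = Φ(2.5) - Φ(-0.5) = 0.993790 - 0.308538 = 0.685252 ≈ 0.6853

P(45 < X < 75) ≈ 0.6853


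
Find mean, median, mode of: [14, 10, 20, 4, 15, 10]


Sorted: [4, 10, 10, 14, 15, 20]
Mean = 73/6
Median = 12
Freq: {14: 1, 10: 2, 20: 1, 4: 1, 15: 1}
Mode: [10]

Mean=73/6, Median=12, Mode=10


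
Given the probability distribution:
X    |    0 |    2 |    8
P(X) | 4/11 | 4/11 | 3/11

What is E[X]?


E[X] = Σ x·P(X=x)
= (0)×(4/11) + (2)×(4/11) + (8)×(3/11)
= 32/11

E[X] = 32/11


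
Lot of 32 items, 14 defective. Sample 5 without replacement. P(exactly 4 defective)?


Hypergeometric: C(14,4)×C(18,1)/C(32,5)
= 1001×18/201376 = 1287/14384

P(X=4) = 1287/14384 ≈ 8.95%


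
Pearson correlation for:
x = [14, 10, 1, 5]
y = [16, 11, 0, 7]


n=4, Σx=30, Σy=34, Σxy=369, Σx²=322, Σy²=426
r = (4×369 - 30×34)/√((4×322 - 30²)(4×426 - 34²))
= 456/√(388×548) = 456/√212624 ≈ 456/461.1117 ≈ 0.9889

r ≈ 0.9889


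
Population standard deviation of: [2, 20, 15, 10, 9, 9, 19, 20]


Mean = 104/8 = 13
  (2-13)²=121
  (20-13)²=49
  (15-13)²=4
  (10-13)²=9
  (9-13)²=16
  (9-13)²=16
  (19-13)²=36
  (20-13)²=49
Σ(x-μ)² = 300
σ² = 300/8 = 75/2

σ = √(75/2) ≈ 6.1237


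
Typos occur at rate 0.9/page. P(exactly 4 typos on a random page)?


Poisson(λ=0.9): P(X=4) = e^(-λ)×λ^k/k!
= e^(-0.9) × 0.9^4 / 4!
≈ 0.4065696597 × 0.6561 / 24 ≈ 0.011115

P(X=4) ≈ 0.011115 ≈ 1.11%


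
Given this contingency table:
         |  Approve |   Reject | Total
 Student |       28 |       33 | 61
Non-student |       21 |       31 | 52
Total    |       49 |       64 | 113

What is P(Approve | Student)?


P(Approve | Student) = 28/(28+33) = 28/61

P(Approve|Student) = 28/61 ≈ 45.90%


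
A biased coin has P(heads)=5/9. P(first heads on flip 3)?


Geometric: P(X=3) = (1-p)^(k-1)×p = (4/9)^2×5/9 = 80/729

P(X=3) = 80/729 ≈ 10.97%


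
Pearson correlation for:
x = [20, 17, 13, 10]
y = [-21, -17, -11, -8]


n=4, Σx=60, Σy=-57, Σxy=-932, Σx²=958, Σy²=915
r = (4×(-932) - 60×(-57))/√((4×958 - 60²)(4×915 - (-57)²))
= -308/√(232×411) = -308/√95352 ≈ -308/308.7912 ≈ -0.9974

r ≈ -0.9974


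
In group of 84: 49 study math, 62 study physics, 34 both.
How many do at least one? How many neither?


|A∪B| = 49+62-34 = 77
Neither = 84-77 = 7

At least one: 77; Neither: 7


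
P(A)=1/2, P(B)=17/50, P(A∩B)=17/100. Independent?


P(A)×P(B) = 17/100
P(A∩B) = 17/100
Equal ✓ → Independent

Yes, independent


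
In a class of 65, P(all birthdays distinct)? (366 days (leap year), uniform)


P(all different) = Π(366-i)/366 for i=0..64
= (366/366)×(365/366)×...×(302/366)
= 0.002358

P ≈ 0.0024 ≈ 0.24%


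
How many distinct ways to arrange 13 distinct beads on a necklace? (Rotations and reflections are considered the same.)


Free circular arrangements: rotations and reflections both identified.
(n-1)!/2 = 12!/2 = 479001600/2 = 239500800

239500800


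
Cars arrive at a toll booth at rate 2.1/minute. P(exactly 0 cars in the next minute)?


Poisson(λ=2.1): P(X=0) = e^(-λ)×λ^k/k!
= e^(-2.1) × 2.1^0 / 0!
≈ 0.1224564283 × 1 / 1 ≈ 0.122456

P(X=0) ≈ 0.122456 ≈ 12.25%


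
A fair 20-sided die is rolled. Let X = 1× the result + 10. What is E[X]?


E[die] = (1+20)/2 = 21/2
E[X] = 1×21/2 + 10 = 41/2

E[X] = 41/2


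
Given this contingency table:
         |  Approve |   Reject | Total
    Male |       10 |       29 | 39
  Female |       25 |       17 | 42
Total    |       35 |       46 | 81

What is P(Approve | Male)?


P(Approve | Male) = 10/(10+29) = 10/39

P(Approve|Male) = 10/39 ≈ 25.64%


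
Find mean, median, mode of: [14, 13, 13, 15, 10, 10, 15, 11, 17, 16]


Sorted: [10, 10, 11, 13, 13, 14, 15, 15, 16, 17]
Mean = 134/10 = 67/5
Median = 27/2
Freq: {14: 1, 13: 2, 15: 2, 10: 2, 11: 1, 17: 1, 16: 1}
Mode: [10, 13, 15]

Mean=67/5, Median=27/2, Mode=[10, 13, 15]


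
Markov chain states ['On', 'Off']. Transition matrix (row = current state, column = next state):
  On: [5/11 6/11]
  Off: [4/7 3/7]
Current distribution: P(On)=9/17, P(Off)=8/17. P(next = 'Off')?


P(next=Off) = Σᵢ P(now=i)×P(i→Off)
= 9/17×6/11 + 8/17×3/7
= 54/187 + 24/119 = 642/1309

P = 642/1309 ≈ 0.4905


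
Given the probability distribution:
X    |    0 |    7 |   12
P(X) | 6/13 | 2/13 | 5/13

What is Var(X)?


E[X] = 74/13
E[X²] = 818/13
Var(X) = E[X²] - (E[X])² = 818/13 - 5476/169 = 5158/169

Var(X) = 5158/169 ≈ 30.5207


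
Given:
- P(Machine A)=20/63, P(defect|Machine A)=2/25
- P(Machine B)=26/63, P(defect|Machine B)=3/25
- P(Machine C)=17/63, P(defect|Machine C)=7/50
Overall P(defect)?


P(B) = Σ P(B|Aᵢ)×P(Aᵢ)
  2/25×20/63 = 8/315
  3/25×26/63 = 26/525
  7/50×17/63 = 17/450
Sum = 71/630

P(defect) = 71/630 ≈ 11.27%


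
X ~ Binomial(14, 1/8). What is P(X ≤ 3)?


P(X ≤ 3) = Σ P(X=i) for i=0..3
P(X=0) = 678223072849/4398046511104
P(X=1) = 678223072849/2199023255552
P(X=2) = 1259557135291/4398046511104
P(X=3) = 179936733613/1099511627776
Sum = 2006986644145/2199023255552

P(X ≤ 3) = 2006986644145/2199023255552 ≈ 91.27%


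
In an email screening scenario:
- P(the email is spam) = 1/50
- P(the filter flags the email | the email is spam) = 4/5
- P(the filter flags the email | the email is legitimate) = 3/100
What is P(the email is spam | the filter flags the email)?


Using Bayes' theorem:
P(A|B) = P(B|A)·P(A) / P(B)

P(the filter flags the email) = 4/5 × 1/50 + 3/100 × 49/50
= 2/125 + 147/5000 = 227/5000

P(the email is spam|the filter flags the email) = (2/125) / (227/5000) = 80/227

P(the email is spam|the filter flags the email) = 80/227 ≈ 35.24%


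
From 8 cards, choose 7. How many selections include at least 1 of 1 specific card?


Complement: C(8,7) - C(7,7) = 8 - 1 = 7

7


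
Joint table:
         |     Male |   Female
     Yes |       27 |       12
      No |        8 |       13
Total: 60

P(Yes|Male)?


P(Yes|Male) = 27/(27+8) = 27/35

P = 27/35 ≈ 77.14%


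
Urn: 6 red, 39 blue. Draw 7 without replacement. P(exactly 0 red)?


Hypergeometric: C(6,0)×C(39,7)/C(45,7)
= 1×15380937/45379620 = 11951/35260

P(X=0) = 11951/35260 ≈ 33.89%


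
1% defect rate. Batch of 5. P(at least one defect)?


P(all good) = (99/100)^5 = 9509900499/10000000000
P(≥1 defect) = 490099501/10000000000

P = 490099501/10000000000 ≈ 4.90%


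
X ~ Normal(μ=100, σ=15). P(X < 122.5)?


z = (122.5-100)/15 = 1.5
P(Z < 1.5) = 0.9332

P(X < 122.5) ≈ 0.9332


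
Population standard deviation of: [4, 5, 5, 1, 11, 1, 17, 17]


Mean = 61/8
  (4-61/8)²=841/64
  (5-61/8)²=441/64
  (5-61/8)²=441/64
  (1-61/8)²=2809/64
  (11-61/8)²=729/64
  (1-61/8)²=2809/64
  (17-61/8)²=5625/64
  (17-61/8)²=5625/64
Σ(x-μ)² = 2415/8
σ² = (2415/8)/8 = 2415/64

σ = √(2415/64) ≈ 6.1428


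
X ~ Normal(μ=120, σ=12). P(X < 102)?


z = (102-120)/12 = -1.5
P(Z < -1.5) = 0.0668

P(X < 102) ≈ 0.0668


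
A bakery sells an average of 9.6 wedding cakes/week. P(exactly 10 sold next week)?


Poisson(λ=9.6): P(X=10) = e^(-λ)×λ^k/k!
= e^(-9.6) × 9.6^10 / 10!
≈ 6.772873649e-05 × 6648326359.92 / 3628800 ≈ 0.124086

P(X=10) ≈ 0.124086 ≈ 12.41%


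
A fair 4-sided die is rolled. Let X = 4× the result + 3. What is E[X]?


E[die] = (1+4)/2 = 5/2
E[X] = 4×5/2 + 3 = 13

E[X] = 13


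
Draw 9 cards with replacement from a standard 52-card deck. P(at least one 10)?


P(not a 10) = 48/52 = 12/13
P(none in 9 draws) = (12/13)^9 = 5159780352/10604499373
P(≥1 10) = 1 - 5159780352/10604499373 = 5444719021/10604499373

P = 5444719021/10604499373 ≈ 51.34%


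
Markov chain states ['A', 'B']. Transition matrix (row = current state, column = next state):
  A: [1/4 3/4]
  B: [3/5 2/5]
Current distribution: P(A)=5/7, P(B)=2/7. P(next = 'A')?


P(next=A) = Σᵢ P(now=i)×P(i→A)
= 5/7×1/4 + 2/7×3/5
= 5/28 + 6/35 = 7/20

P = 7/20 ≈ 0.3500


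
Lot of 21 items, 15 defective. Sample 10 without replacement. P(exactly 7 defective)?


Hypergeometric: C(15,7)×C(6,3)/C(21,10)
= 6435×20/352716 = 825/2261

P(X=7) = 825/2261 ≈ 36.49%


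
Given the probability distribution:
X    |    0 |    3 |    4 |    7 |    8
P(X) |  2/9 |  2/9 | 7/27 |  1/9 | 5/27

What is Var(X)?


E[X] = 107/27
E[X²] = 211/9
Var(X) = E[X²] - (E[X])² = 211/9 - 11449/729 = 5642/729

Var(X) = 5642/729 ≈ 7.7394


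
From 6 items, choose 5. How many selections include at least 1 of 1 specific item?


Complement: C(6,5) - C(5,5) = 6 - 1 = 5

5


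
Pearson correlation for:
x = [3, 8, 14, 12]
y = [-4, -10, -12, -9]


n=4, Σx=37, Σy=-35, Σxy=-368, Σx²=413, Σy²=341
r = (4×(-368) - 37×(-35))/√((4×413 - 37²)(4×341 - (-35)²))
= -177/√(283×139) = -177/√39337 ≈ -177/198.3356 ≈ -0.8924

r ≈ -0.8924


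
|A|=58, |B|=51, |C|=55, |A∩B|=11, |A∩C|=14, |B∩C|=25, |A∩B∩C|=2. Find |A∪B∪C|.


|A∪B∪C| = 58+51+55-11-14-25+2 = 116

|A∪B∪C| = 116


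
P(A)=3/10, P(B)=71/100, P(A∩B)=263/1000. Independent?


P(A)×P(B) = 213/1000
P(A∩B) = 263/1000
Not equal → NOT independent

No, not independent


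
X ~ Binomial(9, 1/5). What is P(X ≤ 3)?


P(X ≤ 3) = Σ P(X=i) for i=0..3
P(X=0) = 262144/1953125
P(X=1) = 589824/1953125
P(X=2) = 589824/1953125
P(X=3) = 344064/1953125
Sum = 1785856/1953125

P(X ≤ 3) = 1785856/1953125 ≈ 91.44%


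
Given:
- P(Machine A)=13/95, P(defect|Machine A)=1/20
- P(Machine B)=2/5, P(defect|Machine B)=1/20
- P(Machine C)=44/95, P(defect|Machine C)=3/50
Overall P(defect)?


P(B) = Σ P(B|Aᵢ)×P(Aᵢ)
  1/20×13/95 = 13/1900
  1/20×2/5 = 1/50
  3/50×44/95 = 66/2375
Sum = 519/9500

P(defect) = 519/9500 ≈ 5.46%


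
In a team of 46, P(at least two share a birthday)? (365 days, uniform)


P(all different) = Π(365-i)/365 for i=0..45
= 0.051747
P(match) = 1 - 0.051747 = 0.948253

P ≈ 0.9483 ≈ 94.83%


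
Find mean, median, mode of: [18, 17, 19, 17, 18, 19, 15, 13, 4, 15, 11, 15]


Sorted: [4, 11, 13, 15, 15, 15, 17, 17, 18, 18, 19, 19]
Mean = 181/12
Median = 16
Freq: {18: 2, 17: 2, 19: 2, 15: 3, 13: 1, 4: 1, 11: 1}
Mode: [15]

Mean=181/12, Median=16, Mode=15


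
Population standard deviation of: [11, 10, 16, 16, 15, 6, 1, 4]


Mean = 79/8
  (11-79/8)²=81/64
  (10-79/8)²=1/64
  (16-79/8)²=2401/64
  (16-79/8)²=2401/64
  (15-79/8)²=1681/64
  (6-79/8)²=961/64
  (1-79/8)²=5041/64
  (4-79/8)²=2209/64
Σ(x-μ)² = 1847/8
σ² = (1847/8)/8 = 1847/64

σ = √(1847/64) ≈ 5.3721


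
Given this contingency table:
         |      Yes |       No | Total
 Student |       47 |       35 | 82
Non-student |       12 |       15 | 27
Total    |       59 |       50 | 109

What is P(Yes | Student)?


P(Yes | Student) = 47/(47+35) = 47/82

P(Yes|Student) = 47/82 ≈ 57.32%


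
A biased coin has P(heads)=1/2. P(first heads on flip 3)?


Geometric: P(X=3) = (1-p)^(k-1)×p = (1/2)^2×1/2 = 1/8

P(X=3) = 1/8 ≈ 12.50%


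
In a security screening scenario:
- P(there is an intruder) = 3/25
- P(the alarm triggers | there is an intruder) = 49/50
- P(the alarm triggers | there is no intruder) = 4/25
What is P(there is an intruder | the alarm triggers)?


Using Bayes' theorem:
P(A|B) = P(B|A)·P(A) / P(B)

P(the alarm triggers) = 49/50 × 3/25 + 4/25 × 22/25
= 147/1250 + 88/625 = 323/1250

P(there is an intruder|the alarm triggers) = (147/1250) / (323/1250) = 147/323

P(there is an intruder|the alarm triggers) = 147/323 ≈ 45.51%


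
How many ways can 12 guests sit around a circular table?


Circular arrangements of 12 distinct objects: fix one position to break rotational symmetry.
(n-1)! = 11! = 39916800

39916800


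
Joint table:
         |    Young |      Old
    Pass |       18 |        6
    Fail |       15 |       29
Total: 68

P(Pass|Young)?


P(Pass|Young) = 18/(18+15) = 18/33 = 6/11

P = 6/11 ≈ 54.55%


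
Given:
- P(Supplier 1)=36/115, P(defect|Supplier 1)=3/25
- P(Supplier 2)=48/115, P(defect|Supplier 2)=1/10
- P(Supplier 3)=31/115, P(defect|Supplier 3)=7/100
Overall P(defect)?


P(B) = Σ P(B|Aᵢ)×P(Aᵢ)
  3/25×36/115 = 108/2875
  1/10×48/115 = 24/575
  7/100×31/115 = 217/11500
Sum = 1129/11500

P(defect) = 1129/11500 ≈ 9.82%


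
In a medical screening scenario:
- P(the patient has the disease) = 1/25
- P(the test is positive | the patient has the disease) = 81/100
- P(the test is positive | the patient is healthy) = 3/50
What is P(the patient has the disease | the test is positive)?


Using Bayes' theorem:
P(A|B) = P(B|A)·P(A) / P(B)

P(the test is positive) = 81/100 × 1/25 + 3/50 × 24/25
= 81/2500 + 36/625 = 9/100

P(the patient has the disease|the test is positive) = (81/2500) / (9/100) = 9/25

P(the patient has the disease|the test is positive) = 9/25 ≈ 36.00%


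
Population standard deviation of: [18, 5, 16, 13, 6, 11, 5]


Mean = 74/7
  (18-74/7)²=2704/49
  (5-74/7)²=1521/49
  (16-74/7)²=1444/49
  (13-74/7)²=289/49
  (6-74/7)²=1024/49
  (11-74/7)²=9/49
  (5-74/7)²=1521/49
Σ(x-μ)² = 1216/7
σ² = (1216/7)/7 = 1216/49

σ = √(1216/49) ≈ 4.9816


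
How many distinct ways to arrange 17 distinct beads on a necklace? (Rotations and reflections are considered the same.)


Free circular arrangements: rotations and reflections both identified.
(n-1)!/2 = 16!/2 = 20922789888000/2 = 10461394944000

10461394944000


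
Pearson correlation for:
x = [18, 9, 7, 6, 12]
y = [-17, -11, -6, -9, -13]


n=5, Σx=52, Σy=-56, Σxy=-657, Σx²=634, Σy²=696
r = (5×(-657) - 52×(-56))/√((5×634 - 52²)(5×696 - (-56)²))
= -373/√(466×344) = -373/√160304 ≈ -373/400.3798 ≈ -0.9316

r ≈ -0.9316


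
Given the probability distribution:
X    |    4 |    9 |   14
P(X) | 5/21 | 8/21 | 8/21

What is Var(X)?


E[X] = 68/7
E[X²] = 328/3
Var(X) = E[X²] - (E[X])² = 328/3 - 4624/49 = 2200/147

Var(X) = 2200/147 ≈ 14.9660


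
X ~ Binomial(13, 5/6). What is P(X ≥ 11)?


P(X ≥ 11) = Σ P(X=i) for i=11..13
P(X=11) = 634765625/2176782336
P(X=12) = 3173828125/13060694016
P(X=13) = 1220703125/13060694016
Sum = 341796875/544195584

P(X ≥ 11) = 341796875/544195584 ≈ 62.81%


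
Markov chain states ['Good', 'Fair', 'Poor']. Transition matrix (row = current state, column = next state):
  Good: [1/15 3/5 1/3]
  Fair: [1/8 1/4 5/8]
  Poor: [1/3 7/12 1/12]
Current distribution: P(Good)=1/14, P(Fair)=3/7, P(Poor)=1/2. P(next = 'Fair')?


P(next=Fair) = Σᵢ P(now=i)×P(i→Fair)
= 1/14×3/5 + 3/7×1/4 + 1/2×7/12
= 3/70 + 3/28 + 7/24 = 53/120

P = 53/120 ≈ 0.4417


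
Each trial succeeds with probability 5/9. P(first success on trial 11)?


Geometric: P(X=11) = (1-p)^(k-1)×p = (4/9)^10×5/9 = 5242880/31381059609

P(X=11) = 5242880/31381059609 ≈ 0.02%


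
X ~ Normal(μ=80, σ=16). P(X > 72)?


z = (72-80)/16 = -0.5
P(X > 72) = 1 - P(Z ≤ -0.5) = 1 - 0.3085 = 0.6915

P(X > 72) ≈ 0.6915


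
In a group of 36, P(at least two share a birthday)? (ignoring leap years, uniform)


P(all different) = Π(365-i)/365 for i=0..35
= 0.167818
P(match) = 1 - 0.167818 = 0.832182

P ≈ 0.8322 ≈ 83.22%


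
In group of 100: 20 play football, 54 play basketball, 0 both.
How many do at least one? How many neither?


|A∪B| = 20+54-0 = 74
Neither = 100-74 = 26

At least one: 74; Neither: 26


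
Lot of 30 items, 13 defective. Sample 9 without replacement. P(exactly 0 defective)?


Hypergeometric: C(13,0)×C(17,9)/C(30,9)
= 1×24310/14307150 = 17/10005

P(X=0) = 17/10005 ≈ 0.17%


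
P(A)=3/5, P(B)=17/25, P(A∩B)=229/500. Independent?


P(A)×P(B) = 51/125
P(A∩B) = 229/500
Not equal → NOT independent

No, not independent


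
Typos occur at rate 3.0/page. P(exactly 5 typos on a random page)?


Poisson(λ=3.0): P(X=5) = e^(-λ)×λ^k/k!
= e^(-3.0) × 3.0^5 / 5!
≈ 0.04978706837 × 243 / 120 ≈ 0.100819

P(X=5) ≈ 0.100819 ≈ 10.08%


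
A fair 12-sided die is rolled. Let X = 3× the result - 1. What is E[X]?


E[die] = (1+12)/2 = 13/2
E[X] = 3×13/2 - 1 = 37/2

E[X] = 37/2


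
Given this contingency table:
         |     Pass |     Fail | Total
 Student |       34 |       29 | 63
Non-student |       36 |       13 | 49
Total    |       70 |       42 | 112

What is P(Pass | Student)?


P(Pass | Student) = 34/(34+29) = 34/63

P(Pass|Student) = 34/63 ≈ 53.97%


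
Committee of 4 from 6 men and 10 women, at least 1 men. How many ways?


Count by #men:
  1M,3W: C(6,1)×C(10,3)=720
  2M,2W: C(6,2)×C(10,2)=675
  3M,1W: C(6,3)×C(10,1)=200
  4M,0W: C(6,4)×C(10,0)=15
Total = 1610

1610


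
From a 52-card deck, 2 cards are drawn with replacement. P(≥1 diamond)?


P(not a diamond) = 39/52 = 3/4
P(none in 2 draws) = (3/4)^2 = 9/16
P(≥1 diamond) = 1 - 9/16 = 7/16

P = 7/16 ≈ 43.75%


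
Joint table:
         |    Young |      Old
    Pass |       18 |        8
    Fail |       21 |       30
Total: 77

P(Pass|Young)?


P(Pass|Young) = 18/(18+21) = 18/39 = 6/13

P = 6/13 ≈ 46.15%


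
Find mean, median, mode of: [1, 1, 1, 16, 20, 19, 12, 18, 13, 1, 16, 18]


Sorted: [1, 1, 1, 1, 12, 13, 16, 16, 18, 18, 19, 20]
Mean = 136/12 = 34/3
Median = 29/2
Freq: {1: 4, 16: 2, 20: 1, 19: 1, 12: 1, 18: 2, 13: 1}
Mode: [1]

Mean=34/3, Median=29/2, Mode=1


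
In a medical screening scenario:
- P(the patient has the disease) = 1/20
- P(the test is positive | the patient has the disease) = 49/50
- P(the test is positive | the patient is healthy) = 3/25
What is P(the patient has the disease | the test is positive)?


Using Bayes' theorem:
P(A|B) = P(B|A)·P(A) / P(B)

P(the test is positive) = 49/50 × 1/20 + 3/25 × 19/20
= 49/1000 + 57/500 = 163/1000

P(the patient has the disease|the test is positive) = (49/1000) / (163/1000) = 49/163

P(the patient has the disease|the test is positive) = 49/163 ≈ 30.06%


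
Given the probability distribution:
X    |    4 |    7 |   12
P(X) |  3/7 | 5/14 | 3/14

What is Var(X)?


E[X] = 95/14
E[X²] = 773/14
Var(X) = E[X²] - (E[X])² = 773/14 - 9025/196 = 1797/196

Var(X) = 1797/196 ≈ 9.1684


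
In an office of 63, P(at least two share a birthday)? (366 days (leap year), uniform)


P(all different) = Π(366-i)/366 for i=0..62
= 0.003452
P(match) = 1 - 0.003452 = 0.996548

P ≈ 0.9965 ≈ 99.65%
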